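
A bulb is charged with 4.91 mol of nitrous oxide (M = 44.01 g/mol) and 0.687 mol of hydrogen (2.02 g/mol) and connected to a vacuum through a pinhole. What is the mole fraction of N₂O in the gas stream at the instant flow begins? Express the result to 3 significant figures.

Each component's effusion rate ∝ (its partial pressure)·(1/√M) ∝ n_i/√M_i.
So x_N₂O in the escaping gas = (n_N₂O/√M_N₂O) / Σ(n_i/√M_i)
= (4.91/√44.01) / (4.91/√44.01 + 0.687/√2.02) = 0.7401/(0.7401 + 0.4834) = 0.605.

0.605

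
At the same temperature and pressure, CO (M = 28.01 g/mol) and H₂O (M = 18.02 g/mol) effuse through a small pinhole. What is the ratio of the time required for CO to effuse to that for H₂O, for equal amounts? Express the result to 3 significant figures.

Since effusion rate ∝ 1/√M, t_CO/t_H₂O = √(M_CO/M_H₂O) = √(28.01/18.02) = √1.554 = 1.25.

1.25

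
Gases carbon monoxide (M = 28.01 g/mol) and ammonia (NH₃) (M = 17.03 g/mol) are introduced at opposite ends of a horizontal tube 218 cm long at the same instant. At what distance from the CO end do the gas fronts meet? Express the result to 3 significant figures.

In equal time, each gas travels a distance ∝ its rate ∝ 1/√M, so d_CO/d_NH₃ = √(M_NH₃/M_CO) = √(17.03/28.01) = 0.7797.
With d_CO + d_NH₃ = 218 cm, d_NH₃ = 218/(1 + 0.7797) = 122.5 cm.
d_CO = 218 − 122.5 = 95.5 cm.

95.5 cm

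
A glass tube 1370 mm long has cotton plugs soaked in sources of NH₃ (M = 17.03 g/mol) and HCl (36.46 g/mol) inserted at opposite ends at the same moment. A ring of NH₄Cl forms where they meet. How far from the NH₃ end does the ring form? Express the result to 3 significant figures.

Distances travelled in equal time are proportional to diffusion rates, so d_NH₃/d_HCl = √(M_HCl/M_NH₃) = √(36.46/17.03) = 1.463.
With d_NH₃ + d_HCl = 1370 mm, d_HCl = 1370/(1 + 1.463) = 556.2 mm.
d_NH₃ = 1370 − 556.2 = 814 mm.

814 mm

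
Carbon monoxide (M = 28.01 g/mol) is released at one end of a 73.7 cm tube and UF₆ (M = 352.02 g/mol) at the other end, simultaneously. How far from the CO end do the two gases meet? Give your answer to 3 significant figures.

The fronts meet when d_CO + d_UF₆ = L with d_CO/d_UF₆ = √(M_UF₆/M_CO) (Graham's law). Here √(M_UF₆/M_CO) = √(352.02/28.01) = 3.545.
With d_CO + d_UF₆ = 73.7 cm, d_UF₆ = 73.7/(1 + 3.545) = 16.22 cm.
d_CO = 73.7 − 16.22 = 57.5 cm.

57.5 cm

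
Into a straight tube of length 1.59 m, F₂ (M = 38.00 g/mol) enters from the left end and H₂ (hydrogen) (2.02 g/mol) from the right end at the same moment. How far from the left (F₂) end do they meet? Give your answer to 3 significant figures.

In equal time, each gas travels a distance ∝ its rate ∝ 1/√M, so d_F₂/d_H₂ = √(M_H₂/M_F₂) = √(2.02/38.00) = 0.2306.
With d_F₂ + d_H₂ = 1.59 m, d_H₂ = 1.59/(1 + 0.2306) = 1.292 m.
d_F₂ = 1.59 − 1.292 = 0.298 m.

0.298 m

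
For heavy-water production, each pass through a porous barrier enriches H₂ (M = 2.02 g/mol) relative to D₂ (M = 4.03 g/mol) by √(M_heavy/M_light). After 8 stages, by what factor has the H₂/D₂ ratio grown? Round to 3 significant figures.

After 8 stages the ratio has grown by (√(4.03/2.02))^8 = (4.03/2.02)^(8/2).
= 1.99505^4 = 15.8.

15.8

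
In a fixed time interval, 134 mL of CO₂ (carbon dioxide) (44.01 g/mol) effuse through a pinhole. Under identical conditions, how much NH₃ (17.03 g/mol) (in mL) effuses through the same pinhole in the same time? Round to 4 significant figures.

215.4 mL

By Graham's law, rate_NH₃/rate_CO₂ = √(M_CO₂/M_NH₃) = √(44.01/17.03) = √2.584 = 1.608.
So the volume for NH₃ is 134 × 1.608 = 215.4 mL.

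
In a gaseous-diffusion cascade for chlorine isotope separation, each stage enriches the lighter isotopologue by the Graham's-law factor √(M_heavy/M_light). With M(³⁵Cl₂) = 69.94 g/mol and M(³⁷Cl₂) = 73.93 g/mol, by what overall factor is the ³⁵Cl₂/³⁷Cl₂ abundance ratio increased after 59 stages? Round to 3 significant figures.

5.14

Overall factor = α^59 with α = √(73.93/69.94), i.e. (73.93/69.94)^(59/2).
= 1.05705^(59/2) = 5.14.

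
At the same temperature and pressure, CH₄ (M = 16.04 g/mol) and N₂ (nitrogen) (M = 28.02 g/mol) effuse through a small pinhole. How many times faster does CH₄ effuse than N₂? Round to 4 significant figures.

Since effusion rate ∝ 1/√M, rate_CH₄/rate_N₂ = √(M_N₂/M_CH₄) = √(28.02/16.04) = √1.747 = 1.322.

1.322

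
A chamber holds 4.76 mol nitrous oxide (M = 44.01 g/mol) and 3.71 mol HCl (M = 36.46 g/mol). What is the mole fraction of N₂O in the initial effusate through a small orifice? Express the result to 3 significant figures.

The effusion rate of species i is ∝ p_i/√M_i ∝ n_i/√M_i.
So x_N₂O in the escaping gas = (n_N₂O/√M_N₂O) / Σ(n_i/√M_i)
= (4.76/√44.01) / (4.76/√44.01 + 3.71/√36.46) = 0.7175/(0.7175 + 0.6144) = 0.539.

0.539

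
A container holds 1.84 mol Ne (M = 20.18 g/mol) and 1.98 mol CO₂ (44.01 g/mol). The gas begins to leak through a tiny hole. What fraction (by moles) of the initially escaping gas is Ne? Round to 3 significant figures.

0.578

Effusion rate of each component ∝ n_i/√M_i (partial pressure × 1/√M).
Mole fraction of Ne in the effusate = (n_Ne/√M_Ne) / (n_Ne/√M_Ne + n_CO₂/√M_CO₂)
= (1.84/√20.18) / (1.84/√20.18 + 1.98/√44.01) = 0.4096/(0.4096 + 0.2985) = 0.578.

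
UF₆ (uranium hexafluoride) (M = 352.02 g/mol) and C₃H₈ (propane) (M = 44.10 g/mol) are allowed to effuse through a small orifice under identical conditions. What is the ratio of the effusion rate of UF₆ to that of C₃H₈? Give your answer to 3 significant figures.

0.354

Using Graham's law: rate_UF₆/rate_C₃H₈ = √(M_C₃H₈/M_UF₆) = √(44.10/352.02) = √0.1253 = 0.354.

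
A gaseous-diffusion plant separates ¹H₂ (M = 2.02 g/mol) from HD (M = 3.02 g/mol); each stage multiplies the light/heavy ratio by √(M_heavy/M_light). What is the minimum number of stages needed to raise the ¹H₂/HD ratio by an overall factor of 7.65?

Single-stage factor α = √(3.02/2.02), so ln α = ½ ln(1.49505) = 0.2011.
Need α^N ≥ 7.65 ⇒ N ≥ ln(7.65) / ln α = 2.035 / 0.2011 = 10.12.
Minimum whole number of stages: N = 11.

11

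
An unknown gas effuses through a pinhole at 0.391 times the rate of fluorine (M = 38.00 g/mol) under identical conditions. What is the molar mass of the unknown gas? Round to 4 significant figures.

248.6 g/mol

By Graham's law, rate_X/rate_F₂ = √(M_F₂/M_X).
0.391 = √(38.00/M_X)
M_X = 38.00 / 0.391² = 38.00 / 0.1529 = 248.6 g/mol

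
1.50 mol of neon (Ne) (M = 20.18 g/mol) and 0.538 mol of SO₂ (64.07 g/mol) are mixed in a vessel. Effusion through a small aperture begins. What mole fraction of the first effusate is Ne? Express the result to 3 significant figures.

0.832

The effusion rate of species i is ∝ p_i/√M_i ∝ n_i/√M_i.
Mole fraction of Ne in the effusate = (n_Ne/√M_Ne) / (n_Ne/√M_Ne + n_SO₂/√M_SO₂)
= (1.50/√20.18) / (1.50/√20.18 + 0.538/√64.07) = 0.3339/(0.3339 + 0.06721) = 0.832.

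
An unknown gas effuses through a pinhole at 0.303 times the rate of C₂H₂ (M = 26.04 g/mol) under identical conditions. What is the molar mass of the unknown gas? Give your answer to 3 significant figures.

From Graham's law, rate_X/rate_C₂H₂ = √(M_C₂H₂/M_X).
0.303 = √(26.04/M_X)
M_X = 26.04 / 0.303² = 26.04 / 0.09181 = 284 g/mol

284 g/mol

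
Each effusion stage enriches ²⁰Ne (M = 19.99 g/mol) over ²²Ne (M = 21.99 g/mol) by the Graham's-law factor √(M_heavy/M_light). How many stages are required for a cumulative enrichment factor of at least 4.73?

Single-stage factor α = √(21.99/19.99), so ln α = ½ ln(1.10005) = 0.04768.
Need α^N ≥ 4.73 ⇒ N ≥ ln(4.73) / ln α = 1.554 / 0.04768 = 32.59.
So at least 33 stages are needed.

33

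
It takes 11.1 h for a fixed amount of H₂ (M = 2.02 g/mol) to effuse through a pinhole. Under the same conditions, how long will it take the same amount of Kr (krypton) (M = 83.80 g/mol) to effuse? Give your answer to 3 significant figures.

Since effusion rate ∝ 1/√M, t_Kr/t_H₂ = √(M_Kr/M_H₂) = √(83.80/2.02) = √41.49 = 6.441.
So the time for Kr is 11.1 × 6.441 = 71.5 h.

71.5 h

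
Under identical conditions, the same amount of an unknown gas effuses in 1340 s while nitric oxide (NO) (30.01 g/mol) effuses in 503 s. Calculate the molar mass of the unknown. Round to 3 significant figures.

213 g/mol

By Graham's law, t_X/t_NO = √(M_X/M_NO).
1340/503 = 2.664 = √(M_X/30.01)
M_X = 30.01 × 2.664² = 30.01 × 7.097 = 213 g/mol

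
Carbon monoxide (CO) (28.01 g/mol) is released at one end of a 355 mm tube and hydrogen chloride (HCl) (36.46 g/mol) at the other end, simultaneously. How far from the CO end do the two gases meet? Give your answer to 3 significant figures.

189 mm

Graham's law gives d_CO/d_HCl = rate_CO/rate_HCl = √(M_HCl/M_CO) = √(36.46/28.01) = 1.141.
With d_CO + d_HCl = 355 mm, d_HCl = 355/(1 + 1.141) = 165.8 mm.
d_CO = 355 − 165.8 = 189 mm.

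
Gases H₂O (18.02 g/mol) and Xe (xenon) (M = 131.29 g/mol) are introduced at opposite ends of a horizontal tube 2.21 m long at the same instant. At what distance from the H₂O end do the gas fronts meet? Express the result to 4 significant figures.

The fronts meet when d_H₂O + d_Xe = L with d_H₂O/d_Xe = √(M_Xe/M_H₂O) (Graham's law). Here √(M_Xe/M_H₂O) = √(131.29/18.02) = 2.699.
With d_H₂O + d_Xe = 2.21 m, d_Xe = 2.21/(1 + 2.699) = 0.5974 m.
d_H₂O = 2.21 − 0.5974 = 1.613 m.

1.613 m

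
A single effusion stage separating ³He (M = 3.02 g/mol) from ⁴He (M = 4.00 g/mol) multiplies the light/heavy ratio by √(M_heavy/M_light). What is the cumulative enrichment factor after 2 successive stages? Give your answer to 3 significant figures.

After 2 stages the ratio has grown by (√(4.00/3.02))^2 = (4.00/3.02)^(2/2).
= 1.32450^1 = 1.32.

1.32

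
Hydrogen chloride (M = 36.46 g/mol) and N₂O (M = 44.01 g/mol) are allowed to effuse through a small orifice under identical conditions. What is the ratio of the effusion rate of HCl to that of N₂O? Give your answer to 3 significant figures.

1.10

From Graham's law, rate_HCl/rate_N₂O = √(M_N₂O/M_HCl) = √(44.01/36.46) = √1.207 = 1.10.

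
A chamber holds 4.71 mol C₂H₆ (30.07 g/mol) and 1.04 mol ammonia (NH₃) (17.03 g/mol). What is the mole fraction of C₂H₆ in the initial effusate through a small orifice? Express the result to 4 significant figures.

0.7732

Effusion rate of each component ∝ n_i/√M_i (partial pressure × 1/√M).
So x_C₂H₆ in the escaping gas = (n_C₂H₆/√M_C₂H₆) / Σ(n_i/√M_i)
= (4.71/√30.07) / (4.71/√30.07 + 1.04/√17.03) = 0.8589/(0.8589 + 0.2520) = 0.7732.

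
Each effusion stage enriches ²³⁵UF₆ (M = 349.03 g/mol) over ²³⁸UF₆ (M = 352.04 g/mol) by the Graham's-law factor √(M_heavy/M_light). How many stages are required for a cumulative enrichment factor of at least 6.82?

448

Per stage α = (352.04/349.03)^(1/2) = 1.00862^0.5, giving ln α = 0.004293.
Need α^N ≥ 6.82 ⇒ N ≥ ln(6.82) / ln α = 1.920 / 0.004293 = 447.16.
Rounding up, N = 448 stages.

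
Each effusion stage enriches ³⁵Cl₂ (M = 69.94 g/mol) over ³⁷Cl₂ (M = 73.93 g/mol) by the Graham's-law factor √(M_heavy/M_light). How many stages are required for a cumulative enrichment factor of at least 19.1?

With α = √(73.93/69.94) per stage, ln α = ½ ln(1.05705) = 0.02774.
Need α^N ≥ 19.1 ⇒ N ≥ ln(19.1) / ln α = 2.950 / 0.02774 = 106.33.
Rounding up, N = 107 stages.

107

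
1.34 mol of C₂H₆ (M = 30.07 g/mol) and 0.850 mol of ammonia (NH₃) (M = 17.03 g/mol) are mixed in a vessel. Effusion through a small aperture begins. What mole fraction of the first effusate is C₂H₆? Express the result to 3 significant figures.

0.543

Each component's effusion rate ∝ (its partial pressure)·(1/√M) ∝ n_i/√M_i.
So x_C₂H₆ in the escaping gas = (n_C₂H₆/√M_C₂H₆) / Σ(n_i/√M_i)
= (1.34/√30.07) / (1.34/√30.07 + 0.850/√17.03) = 0.2444/(0.2444 + 0.2060) = 0.543.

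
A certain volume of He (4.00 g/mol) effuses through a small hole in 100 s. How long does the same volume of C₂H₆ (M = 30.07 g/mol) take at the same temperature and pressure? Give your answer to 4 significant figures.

By Graham's law, t_C₂H₆/t_He = √(M_C₂H₆/M_He) = √(30.07/4.00) = √7.518 = 2.742.
So the time for C₂H₆ is 100 × 2.742 = 274.2 s.

274.2 s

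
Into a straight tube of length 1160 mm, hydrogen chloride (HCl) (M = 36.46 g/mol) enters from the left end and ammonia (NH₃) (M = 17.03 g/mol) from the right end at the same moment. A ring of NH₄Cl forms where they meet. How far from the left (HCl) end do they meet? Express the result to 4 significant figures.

470.9 mm

Distances travelled in equal time are proportional to diffusion rates, so d_HCl/d_NH₃ = √(M_NH₃/M_HCl) = √(17.03/36.46) = 0.6834.
With d_HCl + d_NH₃ = 1160 mm, d_NH₃ = 1160/(1 + 0.6834) = 689.1 mm.
d_HCl = 1160 − 689.1 = 470.9 mm.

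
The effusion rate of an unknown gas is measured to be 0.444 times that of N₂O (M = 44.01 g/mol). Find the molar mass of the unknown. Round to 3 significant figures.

Graham's law gives rate_X/rate_N₂O = √(M_N₂O/M_X).
0.444 = √(44.01/M_X)
M_X = 44.01 / 0.444² = 44.01 / 0.1971 = 223 g/mol

223 g/mol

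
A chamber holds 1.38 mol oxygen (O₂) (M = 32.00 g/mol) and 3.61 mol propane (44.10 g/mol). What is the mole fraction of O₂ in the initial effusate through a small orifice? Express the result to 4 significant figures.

0.3098

The effusion rate of species i is ∝ p_i/√M_i ∝ n_i/√M_i.
x_O₂(eff) = (n_O₂/√M_O₂) / (n_O₂/√M_O₂ + n_C₃H₈/√M_C₃H₈)
= (1.38/√32.00) / (1.38/√32.00 + 3.61/√44.10) = 0.2440/(0.2440 + 0.5436) = 0.3098.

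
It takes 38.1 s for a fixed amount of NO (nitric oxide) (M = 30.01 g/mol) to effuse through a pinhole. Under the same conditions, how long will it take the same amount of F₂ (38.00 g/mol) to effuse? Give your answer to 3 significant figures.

By Graham's law, t_F₂/t_NO = √(M_F₂/M_NO) = √(38.00/30.01) = √1.266 = 1.125.
So the time for F₂ is 38.1 × 1.125 = 42.9 s.

42.9 s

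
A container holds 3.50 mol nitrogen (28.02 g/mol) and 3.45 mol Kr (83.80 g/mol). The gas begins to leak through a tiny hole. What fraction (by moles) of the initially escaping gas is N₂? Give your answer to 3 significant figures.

The effusion rate of species i is ∝ p_i/√M_i ∝ n_i/√M_i.
x_N₂(eff) = (n_N₂/√M_N₂) / (n_N₂/√M_N₂ + n_Kr/√M_Kr)
= (3.50/√28.02) / (3.50/√28.02 + 3.45/√83.80) = 0.6612/(0.6612 + 0.3769) = 0.637.

0.637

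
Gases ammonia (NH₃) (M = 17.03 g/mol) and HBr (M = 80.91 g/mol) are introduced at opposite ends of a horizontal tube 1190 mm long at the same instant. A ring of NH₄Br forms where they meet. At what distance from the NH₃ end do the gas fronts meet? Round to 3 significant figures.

Graham's law gives d_NH₃/d_HBr = rate_NH₃/rate_HBr = √(M_HBr/M_NH₃) = √(80.91/17.03) = 2.180.
With d_NH₃ + d_HBr = 1190 mm, d_HBr = 1190/(1 + 2.180) = 374.3 mm.
d_NH₃ = 1190 − 374.3 = 816 mm.

816 mm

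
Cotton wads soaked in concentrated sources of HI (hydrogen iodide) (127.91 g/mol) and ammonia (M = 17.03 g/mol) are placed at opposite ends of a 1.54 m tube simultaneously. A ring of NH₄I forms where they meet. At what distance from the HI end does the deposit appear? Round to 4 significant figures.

0.4117 m

Graham's law gives d_HI/d_NH₃ = rate_HI/rate_NH₃ = √(M_NH₃/M_HI) = √(17.03/127.91) = 0.3649.
With d_HI + d_NH₃ = 1.54 m, d_NH₃ = 1.54/(1 + 0.3649) = 1.128 m.
d_HI = 1.54 − 1.128 = 0.4117 m.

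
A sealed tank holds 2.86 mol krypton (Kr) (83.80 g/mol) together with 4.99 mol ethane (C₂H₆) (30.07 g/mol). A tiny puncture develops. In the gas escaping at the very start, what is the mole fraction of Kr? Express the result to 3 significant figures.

Each component's effusion rate ∝ (its partial pressure)·(1/√M) ∝ n_i/√M_i.
Mole fraction of Kr in the effusate = (n_Kr/√M_Kr) / (n_Kr/√M_Kr + n_C₂H₆/√M_C₂H₆)
= (2.86/√83.80) / (2.86/√83.80 + 4.99/√30.07) = 0.3124/(0.3124 + 0.9100) = 0.256.

0.256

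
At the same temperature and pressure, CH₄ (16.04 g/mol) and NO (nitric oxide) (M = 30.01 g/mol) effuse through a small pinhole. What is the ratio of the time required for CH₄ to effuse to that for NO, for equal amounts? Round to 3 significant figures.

0.731

By Graham's law, t_CH₄/t_NO = √(M_CH₄/M_NO) = √(16.04/30.01) = √0.5345 = 0.731.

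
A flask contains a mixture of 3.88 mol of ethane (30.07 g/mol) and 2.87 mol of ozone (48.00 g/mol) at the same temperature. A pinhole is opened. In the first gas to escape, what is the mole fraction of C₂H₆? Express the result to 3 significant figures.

0.631

Each component's effusion rate ∝ (its partial pressure)·(1/√M) ∝ n_i/√M_i.
So x_C₂H₆ in the escaping gas = (n_C₂H₆/√M_C₂H₆) / Σ(n_i/√M_i)
= (3.88/√30.07) / (3.88/√30.07 + 2.87/√48.00) = 0.7076/(0.7076 + 0.4142) = 0.631.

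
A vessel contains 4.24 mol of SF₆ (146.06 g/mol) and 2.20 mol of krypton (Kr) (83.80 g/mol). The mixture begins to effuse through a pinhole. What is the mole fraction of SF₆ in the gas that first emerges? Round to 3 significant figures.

Effusion rate of each component ∝ n_i/√M_i (partial pressure × 1/√M).
x_SF₆(eff) = (n_SF₆/√M_SF₆) / (n_SF₆/√M_SF₆ + n_Kr/√M_Kr)
= (4.24/√146.06) / (4.24/√146.06 + 2.20/√83.80) = 0.3508/(0.3508 + 0.2403) = 0.593.

0.593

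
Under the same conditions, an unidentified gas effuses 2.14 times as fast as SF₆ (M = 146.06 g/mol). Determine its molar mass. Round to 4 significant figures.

31.89 g/mol

Using Graham's law: rate_X/rate_SF₆ = √(M_SF₆/M_X).
2.14 = √(146.06/M_X)
M_X = 146.06 / 2.14² = 146.06 / 4.580 = 31.89 g/mol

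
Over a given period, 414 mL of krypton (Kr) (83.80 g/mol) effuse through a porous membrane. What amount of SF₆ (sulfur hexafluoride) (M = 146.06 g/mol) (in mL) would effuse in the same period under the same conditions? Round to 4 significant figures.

Since effusion rate ∝ 1/√M, rate_SF₆/rate_Kr = √(M_Kr/M_SF₆) = √(83.80/146.06) = √0.5737 = 0.7575.
So the volume for SF₆ is 414 × 0.7575 = 313.6 mL.

313.6 mL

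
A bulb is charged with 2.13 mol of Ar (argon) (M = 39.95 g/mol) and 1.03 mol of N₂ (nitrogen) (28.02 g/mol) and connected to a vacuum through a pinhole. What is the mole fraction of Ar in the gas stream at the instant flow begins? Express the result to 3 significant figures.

Rate_i ∝ x_i/√M_i (Graham's law weighted by mole fraction), so the effusate composition follows n_i/√M_i.
Mole fraction of Ar in the effusate = (n_Ar/√M_Ar) / (n_Ar/√M_Ar + n_N₂/√M_N₂)
= (2.13/√39.95) / (2.13/√39.95 + 1.03/√28.02) = 0.3370/(0.3370 + 0.1946) = 0.634.

0.634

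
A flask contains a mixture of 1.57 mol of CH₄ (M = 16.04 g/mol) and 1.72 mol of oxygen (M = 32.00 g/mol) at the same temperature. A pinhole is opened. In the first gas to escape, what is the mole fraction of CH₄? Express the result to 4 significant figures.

Effusion rate of each component ∝ n_i/√M_i (partial pressure × 1/√M).
Mole fraction of CH₄ in the effusate = (n_CH₄/√M_CH₄) / (n_CH₄/√M_CH₄ + n_O₂/√M_O₂)
= (1.57/√16.04) / (1.57/√16.04 + 1.72/√32.00) = 0.3920/(0.3920 + 0.3041) = 0.5632.

0.5632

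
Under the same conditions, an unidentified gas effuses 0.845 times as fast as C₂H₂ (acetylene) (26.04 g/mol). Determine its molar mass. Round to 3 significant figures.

By Graham's law, rate_X/rate_C₂H₂ = √(M_C₂H₂/M_X).
0.845 = √(26.04/M_X)
M_X = 26.04 / 0.845² = 26.04 / 0.7140 = 36.5 g/mol

36.5 g/mol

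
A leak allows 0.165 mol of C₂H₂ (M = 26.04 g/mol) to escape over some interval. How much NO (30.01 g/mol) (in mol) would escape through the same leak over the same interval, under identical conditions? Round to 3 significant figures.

0.154 mol

Using Graham's law: rate_NO/rate_C₂H₂ = √(M_C₂H₂/M_NO) = √(26.04/30.01) = √0.8677 = 0.9315.
So the amount for NO is 0.165 × 0.9315 = 0.154 mol.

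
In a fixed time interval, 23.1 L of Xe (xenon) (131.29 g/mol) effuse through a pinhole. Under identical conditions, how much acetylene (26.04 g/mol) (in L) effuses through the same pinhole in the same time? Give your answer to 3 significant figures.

Using Graham's law: rate_C₂H₂/rate_Xe = √(M_Xe/M_C₂H₂) = √(131.29/26.04) = √5.042 = 2.245.
So the volume for C₂H₂ is 23.1 × 2.245 = 51.9 L.

51.9 L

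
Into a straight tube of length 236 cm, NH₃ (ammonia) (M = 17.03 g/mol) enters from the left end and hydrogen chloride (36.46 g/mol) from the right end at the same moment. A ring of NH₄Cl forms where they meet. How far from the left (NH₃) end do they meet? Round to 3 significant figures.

Distances travelled in equal time are proportional to diffusion rates, so d_NH₃/d_HCl = √(M_HCl/M_NH₃) = √(36.46/17.03) = 1.463.
With d_NH₃ + d_HCl = 236 cm, d_HCl = 236/(1 + 1.463) = 95.81 cm.
d_NH₃ = 236 − 95.81 = 140 cm.

140 cm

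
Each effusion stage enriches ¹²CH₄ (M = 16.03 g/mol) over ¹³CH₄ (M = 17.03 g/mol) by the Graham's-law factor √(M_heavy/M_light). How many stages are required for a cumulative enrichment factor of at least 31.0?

114

Single-stage factor α = √(17.03/16.03), so ln α = ½ ln(1.06238) = 0.03026.
Need α^N ≥ 31.0 ⇒ N ≥ ln(31.0) / ln α = 3.434 / 0.03026 = 113.49.
Minimum whole number of stages: N = 114.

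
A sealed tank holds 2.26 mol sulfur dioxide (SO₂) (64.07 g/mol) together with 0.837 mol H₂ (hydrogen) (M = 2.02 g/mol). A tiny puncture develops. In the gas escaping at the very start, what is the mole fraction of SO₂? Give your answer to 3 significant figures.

0.324

Rate_i ∝ x_i/√M_i (Graham's law weighted by mole fraction), so the effusate composition follows n_i/√M_i.
Mole fraction of SO₂ in the effusate = (n_SO₂/√M_SO₂) / (n_SO₂/√M_SO₂ + n_H₂/√M_H₂)
= (2.26/√64.07) / (2.26/√64.07 + 0.837/√2.02) = 0.2823/(0.2823 + 0.5889) = 0.324.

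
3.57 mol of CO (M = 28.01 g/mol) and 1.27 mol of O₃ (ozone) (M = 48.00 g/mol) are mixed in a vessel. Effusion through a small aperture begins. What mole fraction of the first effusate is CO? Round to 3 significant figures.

The effusion rate of species i is ∝ p_i/√M_i ∝ n_i/√M_i.
Mole fraction of CO in the effusate = (n_CO/√M_CO) / (n_CO/√M_CO + n_O₃/√M_O₃)
= (3.57/√28.01) / (3.57/√28.01 + 1.27/√48.00) = 0.6745/(0.6745 + 0.1833) = 0.786.

0.786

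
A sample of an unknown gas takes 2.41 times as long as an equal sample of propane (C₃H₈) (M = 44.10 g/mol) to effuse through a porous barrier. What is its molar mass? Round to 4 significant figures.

256.1 g/mol

Graham's law gives t_X/t_C₃H₈ = √(M_X/M_C₃H₈).
2.41 = √(M_X/44.10)
M_X = 44.10 × 2.41² = 44.10 × 5.808 = 256.1 g/mol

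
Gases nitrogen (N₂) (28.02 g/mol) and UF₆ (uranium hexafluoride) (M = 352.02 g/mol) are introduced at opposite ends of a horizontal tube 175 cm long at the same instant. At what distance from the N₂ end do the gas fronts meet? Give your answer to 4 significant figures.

136.5 cm

Graham's law gives d_N₂/d_UF₆ = rate_N₂/rate_UF₆ = √(M_UF₆/M_N₂) = √(352.02/28.02) = 3.544.
With d_N₂ + d_UF₆ = 175 cm, d_UF₆ = 175/(1 + 3.544) = 38.51 cm.
d_N₂ = 175 − 38.51 = 136.5 cm.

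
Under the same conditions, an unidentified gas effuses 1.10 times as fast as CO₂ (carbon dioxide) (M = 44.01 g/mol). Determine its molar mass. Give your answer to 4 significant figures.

36.37 g/mol

Since effusion rate ∝ 1/√M, rate_X/rate_CO₂ = √(M_CO₂/M_X).
1.10 = √(44.01/M_X)
M_X = 44.01 / 1.10² = 44.01 / 1.210 = 36.37 g/mol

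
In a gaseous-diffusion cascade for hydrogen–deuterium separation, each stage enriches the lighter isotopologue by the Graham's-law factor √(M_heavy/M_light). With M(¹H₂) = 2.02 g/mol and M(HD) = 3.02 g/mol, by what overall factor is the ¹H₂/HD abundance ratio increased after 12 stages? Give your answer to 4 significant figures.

The single-stage factor is √(M_heavy/M_light), so 12 stages give [√(3.02/2.02)]^12 = (3.02/2.02)^(12/2).
= 1.49505^6 = 11.17.

11.17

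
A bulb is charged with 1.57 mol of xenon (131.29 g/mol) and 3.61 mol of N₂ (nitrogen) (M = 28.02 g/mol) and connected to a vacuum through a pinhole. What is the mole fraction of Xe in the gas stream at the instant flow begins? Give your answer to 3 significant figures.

The effusion rate of species i is ∝ p_i/√M_i ∝ n_i/√M_i.
x_Xe(eff) = (n_Xe/√M_Xe) / (n_Xe/√M_Xe + n_N₂/√M_N₂)
= (1.57/√131.29) / (1.57/√131.29 + 3.61/√28.02) = 0.1370/(0.1370 + 0.6820) = 0.167.

0.167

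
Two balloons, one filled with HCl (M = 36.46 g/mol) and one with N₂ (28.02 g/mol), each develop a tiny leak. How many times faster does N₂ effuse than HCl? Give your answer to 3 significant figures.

1.14

Since effusion rate ∝ 1/√M, rate_N₂/rate_HCl = √(M_HCl/M_N₂) = √(36.46/28.02) = √1.301 = 1.14.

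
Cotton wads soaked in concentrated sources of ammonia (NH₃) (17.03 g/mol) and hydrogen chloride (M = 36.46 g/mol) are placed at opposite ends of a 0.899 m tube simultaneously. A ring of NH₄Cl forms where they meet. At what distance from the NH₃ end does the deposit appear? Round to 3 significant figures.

The fronts meet when d_NH₃ + d_HCl = L with d_NH₃/d_HCl = √(M_HCl/M_NH₃) (Graham's law). Here √(M_HCl/M_NH₃) = √(36.46/17.03) = 1.463.
With d_NH₃ + d_HCl = 0.899 m, d_HCl = 0.899/(1 + 1.463) = 0.3650 m.
d_NH₃ = 0.899 − 0.3650 = 0.534 m.

0.534 m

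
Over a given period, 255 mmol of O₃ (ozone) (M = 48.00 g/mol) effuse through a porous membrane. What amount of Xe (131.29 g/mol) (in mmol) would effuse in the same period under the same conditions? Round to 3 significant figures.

154 mmol

Using Graham's law: rate_Xe/rate_O₃ = √(M_O₃/M_Xe) = √(48.00/131.29) = √0.3656 = 0.6047.
So the amount for Xe is 255 × 0.6047 = 154 mmol.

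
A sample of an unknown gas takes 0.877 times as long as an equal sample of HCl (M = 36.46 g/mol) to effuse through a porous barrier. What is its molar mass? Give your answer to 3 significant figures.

By Graham's law, t_X/t_HCl = √(M_X/M_HCl).
0.877 = √(M_X/36.46)
M_X = 36.46 × 0.877² = 36.46 × 0.7691 = 28.0 g/mol

28.0 g/mol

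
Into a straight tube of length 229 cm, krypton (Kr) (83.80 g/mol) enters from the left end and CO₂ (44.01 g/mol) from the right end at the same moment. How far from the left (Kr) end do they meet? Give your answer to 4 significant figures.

Graham's law gives d_Kr/d_CO₂ = rate_Kr/rate_CO₂ = √(M_CO₂/M_Kr) = √(44.01/83.80) = 0.7247.
With d_Kr + d_CO₂ = 229 cm, d_CO₂ = 229/(1 + 0.7247) = 132.8 cm.
d_Kr = 229 − 132.8 = 96.22 cm.

96.22 cm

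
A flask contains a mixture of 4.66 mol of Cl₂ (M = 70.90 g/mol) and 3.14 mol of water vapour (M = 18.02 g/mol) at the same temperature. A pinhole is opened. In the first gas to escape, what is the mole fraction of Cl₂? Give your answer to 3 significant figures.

0.428

Each component's effusion rate ∝ (its partial pressure)·(1/√M) ∝ n_i/√M_i.
So x_Cl₂ in the escaping gas = (n_Cl₂/√M_Cl₂) / Σ(n_i/√M_i)
= (4.66/√70.90) / (4.66/√70.90 + 3.14/√18.02) = 0.5534/(0.5534 + 0.7397) = 0.428.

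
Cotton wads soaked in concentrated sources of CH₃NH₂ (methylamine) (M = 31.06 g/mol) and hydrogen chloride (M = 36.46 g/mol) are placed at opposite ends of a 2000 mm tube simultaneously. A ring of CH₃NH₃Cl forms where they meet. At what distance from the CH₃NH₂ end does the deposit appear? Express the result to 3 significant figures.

Distances travelled in equal time are proportional to diffusion rates, so d_CH₃NH₂/d_HCl = √(M_HCl/M_CH₃NH₂) = √(36.46/31.06) = 1.083.
With d_CH₃NH₂ + d_HCl = 2000 mm, d_HCl = 2000/(1 + 1.083) = 959.9 mm.
d_CH₃NH₂ = 2000 − 959.9 = 1040 mm.

1040 mm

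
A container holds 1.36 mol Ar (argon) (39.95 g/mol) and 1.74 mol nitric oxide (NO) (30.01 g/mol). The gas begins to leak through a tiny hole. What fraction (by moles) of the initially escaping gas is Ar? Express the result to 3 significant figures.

0.404

Rate_i ∝ x_i/√M_i (Graham's law weighted by mole fraction), so the effusate composition follows n_i/√M_i.
Mole fraction of Ar in the effusate = (n_Ar/√M_Ar) / (n_Ar/√M_Ar + n_NO/√M_NO)
= (1.36/√39.95) / (1.36/√39.95 + 1.74/√30.01) = 0.2152/(0.2152 + 0.3176) = 0.404.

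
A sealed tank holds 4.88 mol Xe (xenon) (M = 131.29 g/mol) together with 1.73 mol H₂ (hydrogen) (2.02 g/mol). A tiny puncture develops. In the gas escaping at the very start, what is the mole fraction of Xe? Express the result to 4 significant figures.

0.2592

Rate_i ∝ x_i/√M_i (Graham's law weighted by mole fraction), so the effusate composition follows n_i/√M_i.
So x_Xe in the escaping gas = (n_Xe/√M_Xe) / Σ(n_i/√M_i)
= (4.88/√131.29) / (4.88/√131.29 + 1.73/√2.02) = 0.4259/(0.4259 + 1.217) = 0.2592.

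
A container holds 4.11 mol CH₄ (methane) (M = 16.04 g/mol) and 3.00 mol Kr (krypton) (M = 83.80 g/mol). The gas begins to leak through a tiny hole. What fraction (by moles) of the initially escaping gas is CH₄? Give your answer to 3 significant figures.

Rate_i ∝ x_i/√M_i (Graham's law weighted by mole fraction), so the effusate composition follows n_i/√M_i.
x_CH₄(eff) = (n_CH₄/√M_CH₄) / (n_CH₄/√M_CH₄ + n_Kr/√M_Kr)
= (4.11/√16.04) / (4.11/√16.04 + 3.00/√83.80) = 1.026/(1.026 + 0.3277) = 0.758.

0.758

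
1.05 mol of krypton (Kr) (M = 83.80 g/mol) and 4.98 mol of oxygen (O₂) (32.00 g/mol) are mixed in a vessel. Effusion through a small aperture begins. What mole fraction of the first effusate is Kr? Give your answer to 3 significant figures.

0.115

Rate_i ∝ x_i/√M_i (Graham's law weighted by mole fraction), so the effusate composition follows n_i/√M_i.
So x_Kr in the escaping gas = (n_Kr/√M_Kr) / Σ(n_i/√M_i)
= (1.05/√83.80) / (1.05/√83.80 + 4.98/√32.00) = 0.1147/(0.1147 + 0.8803) = 0.115.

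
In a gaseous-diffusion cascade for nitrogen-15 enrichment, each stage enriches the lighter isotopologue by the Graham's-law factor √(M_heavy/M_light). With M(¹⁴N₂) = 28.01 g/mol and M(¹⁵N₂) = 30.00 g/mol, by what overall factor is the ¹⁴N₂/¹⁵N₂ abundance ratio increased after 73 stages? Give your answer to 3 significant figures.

12.2

Overall factor = α^73 with α = √(30.00/28.01), i.e. (30.00/28.01)^(73/2).
= 1.07105^(73/2) = 12.2.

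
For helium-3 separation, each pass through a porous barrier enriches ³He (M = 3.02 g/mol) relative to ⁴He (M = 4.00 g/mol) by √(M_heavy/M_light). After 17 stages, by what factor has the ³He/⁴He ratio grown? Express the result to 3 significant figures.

10.9

Each stage multiplies the ratio by α = √(4.00/3.02), so after 17 stages the overall factor is α^17 = (4.00/3.02)^(17/2).
= 1.32450^(17/2) = 10.9.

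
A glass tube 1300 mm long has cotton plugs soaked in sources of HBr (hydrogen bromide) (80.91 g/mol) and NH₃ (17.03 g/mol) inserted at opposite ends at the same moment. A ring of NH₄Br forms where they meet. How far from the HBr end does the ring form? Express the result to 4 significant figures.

In equal time, each gas travels a distance ∝ its rate ∝ 1/√M, so d_HBr/d_NH₃ = √(M_NH₃/M_HBr) = √(17.03/80.91) = 0.4588.
With d_HBr + d_NH₃ = 1300 mm, d_NH₃ = 1300/(1 + 0.4588) = 891.2 mm.
d_HBr = 1300 − 891.2 = 408.8 mm.

408.8 mm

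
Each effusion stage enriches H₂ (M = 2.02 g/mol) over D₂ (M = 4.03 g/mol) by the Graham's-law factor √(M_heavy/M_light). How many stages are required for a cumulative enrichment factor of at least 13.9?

With α = √(4.03/2.02) per stage, ln α = ½ ln(1.99505) = 0.3453.
Need α^N ≥ 13.9 ⇒ N ≥ ln(13.9) / ln α = 2.632 / 0.3453 = 7.62.
So at least 8 stages are needed.

8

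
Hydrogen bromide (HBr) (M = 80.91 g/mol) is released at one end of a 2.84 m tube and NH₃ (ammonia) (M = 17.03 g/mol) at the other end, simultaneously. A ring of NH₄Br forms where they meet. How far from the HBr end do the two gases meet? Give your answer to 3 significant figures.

0.893 m

The fronts meet when d_HBr + d_NH₃ = L with d_HBr/d_NH₃ = √(M_NH₃/M_HBr) (Graham's law). Here √(M_NH₃/M_HBr) = √(17.03/80.91) = 0.4588.
With d_HBr + d_NH₃ = 2.84 m, d_NH₃ = 2.84/(1 + 0.4588) = 1.947 m.
d_HBr = 2.84 − 1.947 = 0.893 m.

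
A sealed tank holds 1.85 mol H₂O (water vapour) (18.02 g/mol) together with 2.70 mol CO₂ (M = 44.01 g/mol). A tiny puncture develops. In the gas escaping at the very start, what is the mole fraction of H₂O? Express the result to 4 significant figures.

Effusion rate of each component ∝ n_i/√M_i (partial pressure × 1/√M).
So x_H₂O in the escaping gas = (n_H₂O/√M_H₂O) / Σ(n_i/√M_i)
= (1.85/√18.02) / (1.85/√18.02 + 2.70/√44.01) = 0.4358/(0.4358 + 0.4070) = 0.5171.

0.5171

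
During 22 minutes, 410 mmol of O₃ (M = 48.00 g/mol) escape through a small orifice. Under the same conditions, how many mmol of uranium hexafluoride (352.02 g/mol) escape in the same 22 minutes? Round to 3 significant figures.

151 mmol

By Graham's law, rate_UF₆/rate_O₃ = √(M_O₃/M_UF₆) = √(48.00/352.02) = √0.1364 = 0.3693.
So the amount for UF₆ is 410 × 0.3693 = 151 mmol.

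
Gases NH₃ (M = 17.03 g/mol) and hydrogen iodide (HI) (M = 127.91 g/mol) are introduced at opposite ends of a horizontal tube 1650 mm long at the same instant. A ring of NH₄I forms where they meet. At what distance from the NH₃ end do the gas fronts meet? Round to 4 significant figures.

1209 mm

The fronts meet when d_NH₃ + d_HI = L with d_NH₃/d_HI = √(M_HI/M_NH₃) (Graham's law). Here √(M_HI/M_NH₃) = √(127.91/17.03) = 2.741.
With d_NH₃ + d_HI = 1650 mm, d_HI = 1650/(1 + 2.741) = 441.1 mm.
d_NH₃ = 1650 − 441.1 = 1209 mm.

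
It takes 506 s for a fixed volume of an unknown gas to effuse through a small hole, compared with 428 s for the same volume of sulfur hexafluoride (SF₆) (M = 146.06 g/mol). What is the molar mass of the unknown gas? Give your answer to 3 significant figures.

By Graham's law, t_X/t_SF₆ = √(M_X/M_SF₆).
506/428 = 1.182 = √(M_X/146.06)
M_X = 146.06 × 1.182² = 146.06 × 1.398 = 204 g/mol

204 g/mol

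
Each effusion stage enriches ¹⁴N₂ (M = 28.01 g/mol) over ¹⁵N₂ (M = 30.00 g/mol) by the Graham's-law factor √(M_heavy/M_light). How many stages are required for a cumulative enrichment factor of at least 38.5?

107

Single-stage factor α = √(30.00/28.01), so ln α = ½ ln(1.07105) = 0.03432.
Need α^N ≥ 38.5 ⇒ N ≥ ln(38.5) / ln α = 3.651 / 0.03432 = 106.38.
Minimum whole number of stages: N = 107.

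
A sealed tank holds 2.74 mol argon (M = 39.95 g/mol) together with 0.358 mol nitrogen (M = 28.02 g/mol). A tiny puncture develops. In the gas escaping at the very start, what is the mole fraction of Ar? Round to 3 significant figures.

0.865

The effusion rate of species i is ∝ p_i/√M_i ∝ n_i/√M_i.
Mole fraction of Ar in the effusate = (n_Ar/√M_Ar) / (n_Ar/√M_Ar + n_N₂/√M_N₂)
= (2.74/√39.95) / (2.74/√39.95 + 0.358/√28.02) = 0.4335/(0.4335 + 0.06763) = 0.865.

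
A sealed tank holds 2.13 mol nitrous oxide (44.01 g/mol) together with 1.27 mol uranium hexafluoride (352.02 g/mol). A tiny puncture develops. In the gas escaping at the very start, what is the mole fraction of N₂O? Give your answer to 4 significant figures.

0.8259

Each component's effusion rate ∝ (its partial pressure)·(1/√M) ∝ n_i/√M_i.
x_N₂O(eff) = (n_N₂O/√M_N₂O) / (n_N₂O/√M_N₂O + n_UF₆/√M_UF₆)
= (2.13/√44.01) / (2.13/√44.01 + 1.27/√352.02) = 0.3211/(0.3211 + 0.06769) = 0.8259.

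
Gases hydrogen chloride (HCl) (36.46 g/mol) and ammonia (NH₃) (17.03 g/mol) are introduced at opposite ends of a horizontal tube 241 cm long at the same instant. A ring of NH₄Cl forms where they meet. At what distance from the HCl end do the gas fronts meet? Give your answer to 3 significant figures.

The fronts meet when d_HCl + d_NH₃ = L with d_HCl/d_NH₃ = √(M_NH₃/M_HCl) (Graham's law). Here √(M_NH₃/M_HCl) = √(17.03/36.46) = 0.6834.
With d_HCl + d_NH₃ = 241 cm, d_NH₃ = 241/(1 + 0.6834) = 143.2 cm.
d_HCl = 241 − 143.2 = 97.8 cm.

97.8 cm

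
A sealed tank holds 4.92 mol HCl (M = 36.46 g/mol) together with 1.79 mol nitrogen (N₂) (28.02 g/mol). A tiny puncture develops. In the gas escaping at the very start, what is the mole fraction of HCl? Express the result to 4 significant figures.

0.7067

Effusion rate of each component ∝ n_i/√M_i (partial pressure × 1/√M).
x_HCl(eff) = (n_HCl/√M_HCl) / (n_HCl/√M_HCl + n_N₂/√M_N₂)
= (4.92/√36.46) / (4.92/√36.46 + 1.79/√28.02) = 0.8148/(0.8148 + 0.3382) = 0.7067.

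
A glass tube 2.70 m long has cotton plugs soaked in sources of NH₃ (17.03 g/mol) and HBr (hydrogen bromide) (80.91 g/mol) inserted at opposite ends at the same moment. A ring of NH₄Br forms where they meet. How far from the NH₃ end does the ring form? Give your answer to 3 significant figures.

1.85 m

Distances travelled in equal time are proportional to diffusion rates, so d_NH₃/d_HBr = √(M_HBr/M_NH₃) = √(80.91/17.03) = 2.180.
With d_NH₃ + d_HBr = 2.70 m, d_HBr = 2.70/(1 + 2.180) = 0.8491 m.
d_NH₃ = 2.70 − 0.8491 = 1.85 m.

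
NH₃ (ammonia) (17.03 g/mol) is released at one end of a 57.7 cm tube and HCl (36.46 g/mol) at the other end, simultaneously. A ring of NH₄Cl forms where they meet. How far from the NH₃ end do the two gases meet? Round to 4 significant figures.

Graham's law gives d_NH₃/d_HCl = rate_NH₃/rate_HCl = √(M_HCl/M_NH₃) = √(36.46/17.03) = 1.463.
With d_NH₃ + d_HCl = 57.7 cm, d_HCl = 57.7/(1 + 1.463) = 23.42 cm.
d_NH₃ = 57.7 − 23.42 = 34.28 cm.

34.28 cm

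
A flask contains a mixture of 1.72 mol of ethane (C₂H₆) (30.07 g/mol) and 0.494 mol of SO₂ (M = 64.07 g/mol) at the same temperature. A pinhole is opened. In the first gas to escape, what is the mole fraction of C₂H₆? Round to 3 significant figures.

Effusion rate of each component ∝ n_i/√M_i (partial pressure × 1/√M).
Mole fraction of C₂H₆ in the effusate = (n_C₂H₆/√M_C₂H₆) / (n_C₂H₆/√M_C₂H₆ + n_SO₂/√M_SO₂)
= (1.72/√30.07) / (1.72/√30.07 + 0.494/√64.07) = 0.3137/(0.3137 + 0.06172) = 0.836.

0.836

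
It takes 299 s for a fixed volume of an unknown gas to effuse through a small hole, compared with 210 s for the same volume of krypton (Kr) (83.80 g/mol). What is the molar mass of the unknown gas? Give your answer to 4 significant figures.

169.9 g/mol

Graham's law gives t_X/t_Kr = √(M_X/M_Kr).
299/210 = 1.424 = √(M_X/83.80)
M_X = 83.80 × 1.424² = 83.80 × 2.027 = 169.9 g/mol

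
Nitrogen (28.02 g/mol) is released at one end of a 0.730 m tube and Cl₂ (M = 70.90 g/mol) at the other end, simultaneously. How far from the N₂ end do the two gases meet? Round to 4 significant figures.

Graham's law gives d_N₂/d_Cl₂ = rate_N₂/rate_Cl₂ = √(M_Cl₂/M_N₂) = √(70.90/28.02) = 1.591.
With d_N₂ + d_Cl₂ = 0.730 m, d_Cl₂ = 0.730/(1 + 1.591) = 0.2818 m.
d_N₂ = 0.730 − 0.2818 = 0.4482 m.

0.4482 m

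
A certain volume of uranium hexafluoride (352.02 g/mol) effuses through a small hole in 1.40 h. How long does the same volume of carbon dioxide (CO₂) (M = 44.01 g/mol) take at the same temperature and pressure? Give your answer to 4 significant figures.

Since effusion rate ∝ 1/√M, t_CO₂/t_UF₆ = √(M_CO₂/M_UF₆) = √(44.01/352.02) = √0.1250 = 0.3536.
So the time for CO₂ is 1.40 × 0.3536 = 0.4950 h.

0.4950 h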